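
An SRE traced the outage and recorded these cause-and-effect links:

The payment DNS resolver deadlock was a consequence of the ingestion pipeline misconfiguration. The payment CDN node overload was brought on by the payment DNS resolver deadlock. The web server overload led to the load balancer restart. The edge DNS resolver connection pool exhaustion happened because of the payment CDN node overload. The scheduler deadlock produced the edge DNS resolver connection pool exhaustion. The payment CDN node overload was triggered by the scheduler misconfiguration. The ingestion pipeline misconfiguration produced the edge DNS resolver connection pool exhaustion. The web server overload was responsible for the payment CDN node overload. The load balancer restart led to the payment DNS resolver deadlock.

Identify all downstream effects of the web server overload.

Direct effects: the load balancer restart, the payment CDN node overload.
2 steps out: the payment DNS resolver deadlock, the edge DNS resolver connection pool exhaustion.
Not reachable from it: the ingestion pipeline misconfiguration, the scheduler misconfiguration, the scheduler deadlock.

the edge DNS resolver connection pool exhaustion, the load balancer restart, the payment CDN node overload, the payment DNS resolver deadlock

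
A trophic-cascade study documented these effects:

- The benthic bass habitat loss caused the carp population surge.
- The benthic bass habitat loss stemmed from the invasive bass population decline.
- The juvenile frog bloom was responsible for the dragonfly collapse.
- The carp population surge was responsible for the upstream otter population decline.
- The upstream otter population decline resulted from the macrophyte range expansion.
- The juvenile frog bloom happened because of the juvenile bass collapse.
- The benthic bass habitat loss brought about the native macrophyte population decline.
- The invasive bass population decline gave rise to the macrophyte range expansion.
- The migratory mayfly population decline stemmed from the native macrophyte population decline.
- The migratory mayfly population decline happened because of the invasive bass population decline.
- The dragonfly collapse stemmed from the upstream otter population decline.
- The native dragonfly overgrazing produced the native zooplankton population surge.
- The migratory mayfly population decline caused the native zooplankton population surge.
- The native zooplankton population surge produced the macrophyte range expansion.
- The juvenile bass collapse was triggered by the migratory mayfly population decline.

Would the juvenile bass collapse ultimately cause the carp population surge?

The juvenile bass collapse leads to the juvenile frog bloom, the dragonfly collapse; the carp population surge is not among them.

No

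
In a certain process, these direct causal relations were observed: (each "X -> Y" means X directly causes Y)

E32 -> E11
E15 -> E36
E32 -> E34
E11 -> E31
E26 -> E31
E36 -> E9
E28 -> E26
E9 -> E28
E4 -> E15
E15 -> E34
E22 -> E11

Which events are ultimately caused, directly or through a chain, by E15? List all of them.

Direct effects: E36, E34.
2 steps out: E9.
3 steps out: E28.
4 steps out: E26.
5 steps out: E31.
Not reachable from it: E4, E22, E32, E11.

E26, E28, E31, E34, E36, E9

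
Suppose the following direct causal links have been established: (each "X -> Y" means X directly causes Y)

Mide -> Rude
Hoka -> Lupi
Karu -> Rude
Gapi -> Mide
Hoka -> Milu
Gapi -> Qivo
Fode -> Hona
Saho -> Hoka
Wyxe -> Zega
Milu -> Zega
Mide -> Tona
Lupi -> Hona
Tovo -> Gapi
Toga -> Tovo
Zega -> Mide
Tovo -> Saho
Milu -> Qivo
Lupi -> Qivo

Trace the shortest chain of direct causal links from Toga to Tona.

Toga → Tovo → Gapi → Mide → Tona

Toga → Tovo
Tovo → Gapi
Gapi → Mide
Mide → Tona
Length: 4 steps.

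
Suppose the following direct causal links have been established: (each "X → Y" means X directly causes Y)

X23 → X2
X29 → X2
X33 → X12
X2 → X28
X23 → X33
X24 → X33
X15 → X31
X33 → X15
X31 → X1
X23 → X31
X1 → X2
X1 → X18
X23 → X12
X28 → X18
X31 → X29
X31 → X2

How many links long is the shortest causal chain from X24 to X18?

Shortest chain: X24 → X33 → X15 → X31 → X1 → X18.

5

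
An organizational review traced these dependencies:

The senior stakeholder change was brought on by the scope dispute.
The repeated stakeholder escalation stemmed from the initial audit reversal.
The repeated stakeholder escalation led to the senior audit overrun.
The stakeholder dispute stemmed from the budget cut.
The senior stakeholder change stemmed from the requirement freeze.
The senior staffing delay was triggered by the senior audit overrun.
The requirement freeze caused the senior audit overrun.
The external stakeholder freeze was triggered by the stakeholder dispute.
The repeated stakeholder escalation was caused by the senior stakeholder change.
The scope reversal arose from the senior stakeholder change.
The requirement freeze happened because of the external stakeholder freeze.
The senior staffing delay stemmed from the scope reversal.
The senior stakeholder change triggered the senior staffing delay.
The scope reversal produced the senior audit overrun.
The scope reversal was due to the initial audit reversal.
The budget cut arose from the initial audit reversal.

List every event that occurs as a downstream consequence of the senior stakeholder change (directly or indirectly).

the repeated stakeholder escalation, the scope reversal, the senior audit overrun, the senior staffing delay

Direct effects: the scope reversal, the repeated stakeholder escalation, the senior staffing delay.
2 steps out: the senior audit overrun.
Not reachable from it: the initial audit reversal, the budget cut, the stakeholder dispute, the external stakeholder freeze, the requirement freeze, the scope dispute.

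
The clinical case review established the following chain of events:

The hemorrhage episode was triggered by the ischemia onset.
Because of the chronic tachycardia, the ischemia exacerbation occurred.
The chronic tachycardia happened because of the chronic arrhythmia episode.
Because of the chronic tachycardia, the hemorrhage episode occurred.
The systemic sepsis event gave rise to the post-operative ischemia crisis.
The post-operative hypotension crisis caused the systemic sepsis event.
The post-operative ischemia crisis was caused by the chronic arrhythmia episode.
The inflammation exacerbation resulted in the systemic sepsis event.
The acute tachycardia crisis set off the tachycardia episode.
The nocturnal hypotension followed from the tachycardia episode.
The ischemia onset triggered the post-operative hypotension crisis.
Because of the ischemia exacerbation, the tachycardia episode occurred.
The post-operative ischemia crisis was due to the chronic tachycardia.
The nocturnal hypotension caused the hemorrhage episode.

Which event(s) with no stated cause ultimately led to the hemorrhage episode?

the acute tachycardia crisis, the chronic arrhythmia episode, the ischemia onset

Tracing upstream from the hemorrhage episode: the hemorrhage episode ← the chronic tachycardia ← the chronic arrhythmia episode.
A separate upstream branch: the hemorrhage episode ← the ischemia onset.
A separate upstream branch: the hemorrhage episode ← the nocturnal hypotension ← the tachycardia episode ← the acute tachycardia crisis.
Each of those chain origins has no stated cause.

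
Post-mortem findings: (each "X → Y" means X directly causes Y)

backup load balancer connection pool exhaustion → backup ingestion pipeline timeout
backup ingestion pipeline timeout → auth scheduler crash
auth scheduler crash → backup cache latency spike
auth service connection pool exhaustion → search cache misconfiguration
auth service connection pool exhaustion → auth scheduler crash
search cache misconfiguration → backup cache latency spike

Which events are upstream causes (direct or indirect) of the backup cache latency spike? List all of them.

Immediate causes of the backup cache latency spike: the auth scheduler crash, the search cache misconfiguration.
Further upstream: the backup load balancer connection pool exhaustion, the backup ingestion pipeline timeout, the auth service connection pool exhaustion.

the auth scheduler crash, the auth service connection pool exhaustion, the backup ingestion pipeline timeout, the backup load balancer connection pool exhaustion, the search cache misconfiguration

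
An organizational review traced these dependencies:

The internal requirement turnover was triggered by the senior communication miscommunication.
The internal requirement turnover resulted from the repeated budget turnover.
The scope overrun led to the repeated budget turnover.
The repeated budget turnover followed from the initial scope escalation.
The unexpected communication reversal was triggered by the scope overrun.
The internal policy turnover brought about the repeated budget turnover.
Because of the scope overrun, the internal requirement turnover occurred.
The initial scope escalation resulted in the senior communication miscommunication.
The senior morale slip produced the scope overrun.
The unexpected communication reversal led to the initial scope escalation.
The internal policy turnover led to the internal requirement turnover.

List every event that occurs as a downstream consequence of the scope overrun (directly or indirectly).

Direct effects: the unexpected communication reversal, the repeated budget turnover, the internal requirement turnover.
2 steps out: the initial scope escalation.
3 steps out: the senior communication miscommunication.
Not reachable from it: the senior morale slip, the internal policy turnover.

the initial scope escalation, the internal requirement turnover, the repeated budget turnover, the senior communication miscommunication, the unexpected communication reversal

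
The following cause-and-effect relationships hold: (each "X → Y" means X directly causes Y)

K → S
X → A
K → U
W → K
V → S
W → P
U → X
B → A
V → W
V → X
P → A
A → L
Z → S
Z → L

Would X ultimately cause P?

No

X leads to A, L; P is not among them.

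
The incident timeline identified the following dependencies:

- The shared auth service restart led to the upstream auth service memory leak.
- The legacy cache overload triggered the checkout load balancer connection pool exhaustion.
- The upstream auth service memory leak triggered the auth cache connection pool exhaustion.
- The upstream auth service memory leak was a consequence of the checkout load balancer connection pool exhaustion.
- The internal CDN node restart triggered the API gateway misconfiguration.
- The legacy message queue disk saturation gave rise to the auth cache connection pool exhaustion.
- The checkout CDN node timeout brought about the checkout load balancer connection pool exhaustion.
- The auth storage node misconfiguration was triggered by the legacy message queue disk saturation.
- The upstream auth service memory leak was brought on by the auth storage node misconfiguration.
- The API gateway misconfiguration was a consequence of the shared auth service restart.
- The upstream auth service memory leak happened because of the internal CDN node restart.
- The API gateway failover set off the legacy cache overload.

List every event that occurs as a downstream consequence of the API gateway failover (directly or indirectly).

the auth cache connection pool exhaustion, the checkout load balancer connection pool exhaustion, the legacy cache overload, the upstream auth service memory leak

Direct effects: the legacy cache overload.
2 steps out: the checkout load balancer connection pool exhaustion.
3 steps out: the upstream auth service memory leak.
4 steps out: the auth cache connection pool exhaustion.
Not reachable from it: the shared auth service restart, the checkout CDN node timeout, the legacy message queue disk saturation, the auth storage node misconfiguration, the internal CDN node restart, the API gateway misconfiguration.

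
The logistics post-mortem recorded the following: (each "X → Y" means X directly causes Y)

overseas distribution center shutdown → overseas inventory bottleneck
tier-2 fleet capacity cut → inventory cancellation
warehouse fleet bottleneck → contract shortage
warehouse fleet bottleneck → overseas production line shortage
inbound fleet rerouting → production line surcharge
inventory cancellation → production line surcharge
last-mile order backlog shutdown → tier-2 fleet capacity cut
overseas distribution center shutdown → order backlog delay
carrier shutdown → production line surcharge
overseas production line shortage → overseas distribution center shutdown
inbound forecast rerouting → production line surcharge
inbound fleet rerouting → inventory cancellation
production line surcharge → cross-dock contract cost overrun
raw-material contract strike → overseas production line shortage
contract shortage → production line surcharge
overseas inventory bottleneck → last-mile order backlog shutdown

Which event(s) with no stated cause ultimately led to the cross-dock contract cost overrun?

Tracing upstream from the cross-dock contract cost overrun: the cross-dock contract cost overrun ← the production line surcharge ← the inventory cancellation ← the tier-2 fleet capacity cut ← the last-mile order backlog shutdown ← the overseas inventory bottleneck ← the overseas distribution center shutdown ← the overseas production line shortage ← the raw-material contract strike.
A separate upstream branch: the cross-dock contract cost overrun ← the production line surcharge ← the contract shortage ← the warehouse fleet bottleneck.
A separate upstream branch: the cross-dock contract cost overrun ← the production line surcharge ← the carrier shutdown.
A separate upstream branch: the cross-dock contract cost overrun ← the production line surcharge ← the inbound fleet rerouting.
A separate upstream branch: the cross-dock contract cost overrun ← the production line surcharge ← the inbound forecast rerouting.
Each of those chain origins has no stated cause.

the carrier shutdown, the inbound fleet rerouting, the inbound forecast rerouting, the raw-material contract strike, the warehouse fleet bottleneck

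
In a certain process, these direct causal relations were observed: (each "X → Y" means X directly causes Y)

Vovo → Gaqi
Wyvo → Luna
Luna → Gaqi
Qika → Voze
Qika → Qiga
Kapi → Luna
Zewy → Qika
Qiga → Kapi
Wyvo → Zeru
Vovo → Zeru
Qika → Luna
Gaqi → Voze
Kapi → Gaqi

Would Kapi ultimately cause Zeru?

No

Kapi leads to Luna, Gaqi, Voze; Zeru is not among them.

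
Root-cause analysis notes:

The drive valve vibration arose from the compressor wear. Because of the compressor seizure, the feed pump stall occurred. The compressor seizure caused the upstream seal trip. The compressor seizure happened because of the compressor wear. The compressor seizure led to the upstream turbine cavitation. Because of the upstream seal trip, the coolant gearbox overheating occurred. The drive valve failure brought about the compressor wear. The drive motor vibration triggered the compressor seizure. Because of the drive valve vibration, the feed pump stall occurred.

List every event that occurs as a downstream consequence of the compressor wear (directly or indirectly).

Direct effects: the compressor seizure, the drive valve vibration.
2 steps out: the upstream seal trip, the upstream turbine cavitation, the feed pump stall.
3 steps out: the coolant gearbox overheating.
Not reachable from it: the drive valve failure, the drive motor vibration.

the compressor seizure, the coolant gearbox overheating, the drive valve vibration, the feed pump stall, the upstream seal trip, the upstream turbine cavitation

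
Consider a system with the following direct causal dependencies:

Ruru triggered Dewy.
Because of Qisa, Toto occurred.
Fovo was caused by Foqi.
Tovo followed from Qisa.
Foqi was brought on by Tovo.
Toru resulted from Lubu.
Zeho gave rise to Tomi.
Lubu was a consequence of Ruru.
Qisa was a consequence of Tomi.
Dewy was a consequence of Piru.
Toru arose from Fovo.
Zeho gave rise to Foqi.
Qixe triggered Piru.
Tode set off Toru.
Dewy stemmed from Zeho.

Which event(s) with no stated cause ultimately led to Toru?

Ruru, Tode, Zeho

Tracing upstream from Toru: Toru ← Lubu ← Ruru.
A separate upstream branch: Toru ← Fovo ← Foqi ← Zeho.
A separate upstream branch: Toru ← Tode.
Each of those chain origins has no stated cause.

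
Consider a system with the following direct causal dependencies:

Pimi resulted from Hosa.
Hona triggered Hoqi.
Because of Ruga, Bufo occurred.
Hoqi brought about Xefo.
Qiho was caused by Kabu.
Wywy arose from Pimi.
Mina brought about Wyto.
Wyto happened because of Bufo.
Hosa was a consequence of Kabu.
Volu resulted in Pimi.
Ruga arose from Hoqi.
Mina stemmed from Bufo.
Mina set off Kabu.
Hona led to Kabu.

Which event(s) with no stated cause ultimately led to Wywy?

Hona, Volu

Tracing upstream from Wywy: Wywy ← Pimi ← Hosa ← Kabu ← Hona.
A separate upstream branch: Wywy ← Pimi ← Volu.
Each of those chain origins has no stated cause.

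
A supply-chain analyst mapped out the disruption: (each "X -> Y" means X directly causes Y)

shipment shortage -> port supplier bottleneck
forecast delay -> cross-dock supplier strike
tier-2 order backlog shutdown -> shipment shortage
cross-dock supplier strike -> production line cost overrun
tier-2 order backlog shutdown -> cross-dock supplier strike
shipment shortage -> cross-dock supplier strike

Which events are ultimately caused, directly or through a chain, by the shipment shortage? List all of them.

Direct effects: the port supplier bottleneck, the cross-dock supplier strike.
2 steps out: the production line cost overrun.
Not reachable from it: the forecast delay, the tier-2 order backlog shutdown.

the cross-dock supplier strike, the port supplier bottleneck, the production line cost overrun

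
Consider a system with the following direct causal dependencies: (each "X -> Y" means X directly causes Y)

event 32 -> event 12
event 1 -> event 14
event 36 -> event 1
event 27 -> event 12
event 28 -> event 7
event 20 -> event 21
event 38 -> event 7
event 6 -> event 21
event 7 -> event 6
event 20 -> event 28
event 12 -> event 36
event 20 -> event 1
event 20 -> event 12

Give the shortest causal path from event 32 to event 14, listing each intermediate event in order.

event 32 → event 12
event 12 → event 36
event 36 → event 1
event 1 → event 14
Length: 4 steps.

event 32 → event 12 → event 36 → event 1 → event 14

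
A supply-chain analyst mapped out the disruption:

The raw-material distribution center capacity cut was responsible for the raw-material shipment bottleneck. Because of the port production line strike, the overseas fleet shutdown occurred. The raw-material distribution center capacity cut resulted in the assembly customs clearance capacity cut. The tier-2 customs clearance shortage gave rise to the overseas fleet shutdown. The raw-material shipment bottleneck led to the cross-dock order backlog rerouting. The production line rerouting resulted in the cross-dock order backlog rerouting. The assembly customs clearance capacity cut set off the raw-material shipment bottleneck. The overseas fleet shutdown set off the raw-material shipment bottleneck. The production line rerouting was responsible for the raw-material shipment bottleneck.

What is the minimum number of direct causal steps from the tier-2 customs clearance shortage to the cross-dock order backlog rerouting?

3

Shortest chain: the tier-2 customs clearance shortage → the overseas fleet shutdown → the raw-material shipment bottleneck → the cross-dock order backlog rerouting.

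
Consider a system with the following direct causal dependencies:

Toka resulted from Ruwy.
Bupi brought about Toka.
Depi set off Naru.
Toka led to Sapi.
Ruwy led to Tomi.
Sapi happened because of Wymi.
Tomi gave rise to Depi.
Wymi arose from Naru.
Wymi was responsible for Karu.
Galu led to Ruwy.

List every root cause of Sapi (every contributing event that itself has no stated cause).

Bupi, Galu

Tracing upstream from Sapi: Sapi ← Toka ← Ruwy ← Galu.
A separate upstream branch: Sapi ← Toka ← Bupi.
Each of those chain origins has no stated cause.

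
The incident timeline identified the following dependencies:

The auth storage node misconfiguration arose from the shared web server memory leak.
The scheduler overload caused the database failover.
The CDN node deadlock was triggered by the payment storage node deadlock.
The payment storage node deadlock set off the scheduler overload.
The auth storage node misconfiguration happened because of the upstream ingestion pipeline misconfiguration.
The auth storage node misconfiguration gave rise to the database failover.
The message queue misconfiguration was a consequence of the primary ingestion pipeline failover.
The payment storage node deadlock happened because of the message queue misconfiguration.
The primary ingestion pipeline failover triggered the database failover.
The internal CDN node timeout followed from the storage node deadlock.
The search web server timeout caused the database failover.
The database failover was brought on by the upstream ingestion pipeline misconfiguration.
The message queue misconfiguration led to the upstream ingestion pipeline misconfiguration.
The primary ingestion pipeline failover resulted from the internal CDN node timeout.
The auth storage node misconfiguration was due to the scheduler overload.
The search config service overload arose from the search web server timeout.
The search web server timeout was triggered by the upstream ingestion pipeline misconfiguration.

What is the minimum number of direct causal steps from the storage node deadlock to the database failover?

Shortest chain: the storage node deadlock → the internal CDN node timeout → the primary ingestion pipeline failover → the database failover.

3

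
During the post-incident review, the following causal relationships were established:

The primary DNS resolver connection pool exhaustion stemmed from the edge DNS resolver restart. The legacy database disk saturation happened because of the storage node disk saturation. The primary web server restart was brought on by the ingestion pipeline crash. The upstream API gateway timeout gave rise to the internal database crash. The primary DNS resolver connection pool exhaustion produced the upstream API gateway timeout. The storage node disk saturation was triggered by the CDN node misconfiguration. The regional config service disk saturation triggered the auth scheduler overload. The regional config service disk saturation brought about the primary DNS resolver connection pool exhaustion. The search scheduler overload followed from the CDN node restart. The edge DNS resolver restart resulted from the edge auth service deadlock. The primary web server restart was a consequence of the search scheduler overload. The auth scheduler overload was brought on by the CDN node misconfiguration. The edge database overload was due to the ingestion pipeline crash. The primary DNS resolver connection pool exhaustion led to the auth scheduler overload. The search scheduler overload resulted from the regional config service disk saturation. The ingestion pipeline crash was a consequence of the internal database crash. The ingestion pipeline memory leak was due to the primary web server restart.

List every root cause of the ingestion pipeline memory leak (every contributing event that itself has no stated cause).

the CDN node restart, the edge auth service deadlock, the regional config service disk saturation

Tracing upstream from the ingestion pipeline memory leak: the ingestion pipeline memory leak ← the primary web server restart ← the ingestion pipeline crash ← the internal database crash ← the upstream API gateway timeout ← the primary DNS resolver connection pool exhaustion ← the edge DNS resolver restart ← the edge auth service deadlock.
A separate upstream branch: the ingestion pipeline memory leak ← the primary web server restart ← the search scheduler overload ← the regional config service disk saturation.
A separate upstream branch: the ingestion pipeline memory leak ← the primary web server restart ← the search scheduler overload ← the CDN node restart.
Each of those chain origins has no stated cause.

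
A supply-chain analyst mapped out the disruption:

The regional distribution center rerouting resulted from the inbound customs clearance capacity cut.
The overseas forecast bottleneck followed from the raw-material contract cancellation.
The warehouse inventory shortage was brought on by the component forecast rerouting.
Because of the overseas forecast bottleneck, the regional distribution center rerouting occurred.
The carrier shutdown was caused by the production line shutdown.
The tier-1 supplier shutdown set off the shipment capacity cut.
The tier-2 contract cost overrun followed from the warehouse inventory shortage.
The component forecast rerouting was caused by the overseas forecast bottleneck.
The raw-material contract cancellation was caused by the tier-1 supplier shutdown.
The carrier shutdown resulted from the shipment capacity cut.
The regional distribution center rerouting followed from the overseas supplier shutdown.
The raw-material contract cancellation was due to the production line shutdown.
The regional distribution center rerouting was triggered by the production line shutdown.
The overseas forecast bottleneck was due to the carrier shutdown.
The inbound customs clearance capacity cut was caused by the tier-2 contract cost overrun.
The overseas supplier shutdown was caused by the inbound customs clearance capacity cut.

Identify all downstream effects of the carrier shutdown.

Direct effects: the overseas forecast bottleneck.
2 steps out: the component forecast rerouting, the regional distribution center rerouting.
3 steps out: the warehouse inventory shortage.
4 steps out: the tier-2 contract cost overrun.
5 steps out: the inbound customs clearance capacity cut.
6 steps out: the overseas supplier shutdown.
Not reachable from it: the tier-1 supplier shutdown, the production line shutdown, the raw-material contract cancellation, the shipment capacity cut.

the component forecast rerouting, the inbound customs clearance capacity cut, the overseas forecast bottleneck, the overseas supplier shutdown, the regional distribution center rerouting, the tier-2 contract cost overrun, the warehouse inventory shortage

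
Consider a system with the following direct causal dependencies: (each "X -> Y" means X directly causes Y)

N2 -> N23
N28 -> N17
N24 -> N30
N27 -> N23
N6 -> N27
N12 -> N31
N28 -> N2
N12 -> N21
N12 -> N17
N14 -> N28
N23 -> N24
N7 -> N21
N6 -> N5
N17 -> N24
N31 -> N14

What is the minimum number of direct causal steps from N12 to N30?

3

Shortest chain: N12 → N17 → N24 → N30.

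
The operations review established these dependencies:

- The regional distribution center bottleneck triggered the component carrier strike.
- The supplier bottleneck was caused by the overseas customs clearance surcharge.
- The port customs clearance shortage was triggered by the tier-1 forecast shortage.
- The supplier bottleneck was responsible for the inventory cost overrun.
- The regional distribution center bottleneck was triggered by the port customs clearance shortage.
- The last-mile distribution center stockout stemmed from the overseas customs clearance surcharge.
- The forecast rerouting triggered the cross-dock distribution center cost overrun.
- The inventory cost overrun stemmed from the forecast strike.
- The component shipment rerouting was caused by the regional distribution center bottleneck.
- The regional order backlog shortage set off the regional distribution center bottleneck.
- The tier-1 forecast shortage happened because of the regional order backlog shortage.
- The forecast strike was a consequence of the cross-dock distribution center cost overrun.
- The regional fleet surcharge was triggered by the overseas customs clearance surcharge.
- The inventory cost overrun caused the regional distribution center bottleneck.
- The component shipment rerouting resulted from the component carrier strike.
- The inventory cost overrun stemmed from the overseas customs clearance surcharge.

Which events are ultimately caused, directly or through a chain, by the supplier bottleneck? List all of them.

Direct effects: the inventory cost overrun.
2 steps out: the regional distribution center bottleneck.
3 steps out: the component carrier strike, the component shipment rerouting.
Not reachable from it: the forecast rerouting, the regional order backlog shortage, the overseas customs clearance surcharge, the cross-dock distribution center cost overrun, the regional fleet surcharge, the forecast strike, the last-mile distribution center stockout, the tier-1 forecast shortage, the port customs clearance shortage.

the component carrier strike, the component shipment rerouting, the inventory cost overrun, the regional distribution center bottleneck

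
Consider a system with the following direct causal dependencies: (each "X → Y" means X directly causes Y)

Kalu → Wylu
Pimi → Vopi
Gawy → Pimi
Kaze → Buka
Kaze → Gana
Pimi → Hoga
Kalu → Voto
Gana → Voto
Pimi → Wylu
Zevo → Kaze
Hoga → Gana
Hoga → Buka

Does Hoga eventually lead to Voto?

There is a causal chain: Hoga → Gana → Voto.

Yes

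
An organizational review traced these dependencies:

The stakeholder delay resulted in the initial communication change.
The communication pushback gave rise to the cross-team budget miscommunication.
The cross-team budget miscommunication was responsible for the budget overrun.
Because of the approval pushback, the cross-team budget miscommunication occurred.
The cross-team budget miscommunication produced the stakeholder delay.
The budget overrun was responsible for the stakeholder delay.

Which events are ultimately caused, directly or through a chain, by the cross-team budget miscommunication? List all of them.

the budget overrun, the initial communication change, the stakeholder delay

Direct effects: the budget overrun, the stakeholder delay.
2 steps out: the initial communication change.
Not reachable from it: the approval pushback, the communication pushback.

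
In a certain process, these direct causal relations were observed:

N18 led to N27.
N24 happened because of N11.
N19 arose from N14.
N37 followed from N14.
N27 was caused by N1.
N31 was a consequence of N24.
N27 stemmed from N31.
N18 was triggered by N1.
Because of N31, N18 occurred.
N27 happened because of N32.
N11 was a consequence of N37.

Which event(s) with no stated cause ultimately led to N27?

Tracing upstream from N27: N27 ← N31 ← N24 ← N11 ← N37 ← N14.
A separate upstream branch: N27 ← N32.
A separate upstream branch: N27 ← N1.
Each of those chain origins has no stated cause.

N1, N14, N32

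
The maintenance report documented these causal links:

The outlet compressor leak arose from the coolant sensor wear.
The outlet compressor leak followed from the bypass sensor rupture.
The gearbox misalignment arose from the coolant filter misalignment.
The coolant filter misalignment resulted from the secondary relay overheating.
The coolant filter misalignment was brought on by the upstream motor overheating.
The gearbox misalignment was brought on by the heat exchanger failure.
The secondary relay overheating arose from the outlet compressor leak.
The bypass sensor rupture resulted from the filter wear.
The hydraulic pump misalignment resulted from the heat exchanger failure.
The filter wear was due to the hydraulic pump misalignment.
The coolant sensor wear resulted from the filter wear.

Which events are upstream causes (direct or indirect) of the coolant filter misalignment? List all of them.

the bypass sensor rupture, the coolant sensor wear, the filter wear, the heat exchanger failure, the hydraulic pump misalignment, the outlet compressor leak, the secondary relay overheating, the upstream motor overheating

Immediate causes of the coolant filter misalignment: the upstream motor overheating, the secondary relay overheating.
Further upstream: the heat exchanger failure, the hydraulic pump misalignment, the filter wear, the coolant sensor wear, the bypass sensor rupture, the outlet compressor leak.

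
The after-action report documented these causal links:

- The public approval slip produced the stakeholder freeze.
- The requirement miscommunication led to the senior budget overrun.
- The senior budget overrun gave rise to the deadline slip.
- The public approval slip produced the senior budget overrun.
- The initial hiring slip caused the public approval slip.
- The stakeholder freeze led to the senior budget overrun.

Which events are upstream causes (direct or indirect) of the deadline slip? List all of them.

the initial hiring slip, the public approval slip, the requirement miscommunication, the senior budget overrun, the stakeholder freeze

Immediate cause of the deadline slip: the senior budget overrun.
Further upstream: the initial hiring slip, the public approval slip, the requirement miscommunication, the stakeholder freeze.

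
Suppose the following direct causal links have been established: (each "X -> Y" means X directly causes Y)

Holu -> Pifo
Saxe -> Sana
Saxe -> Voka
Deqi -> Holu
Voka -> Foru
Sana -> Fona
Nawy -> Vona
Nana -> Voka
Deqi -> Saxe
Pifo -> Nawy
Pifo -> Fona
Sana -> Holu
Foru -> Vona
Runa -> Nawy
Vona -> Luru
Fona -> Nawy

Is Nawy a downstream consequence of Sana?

Yes

There is a causal chain: Sana → Fona → Nawy.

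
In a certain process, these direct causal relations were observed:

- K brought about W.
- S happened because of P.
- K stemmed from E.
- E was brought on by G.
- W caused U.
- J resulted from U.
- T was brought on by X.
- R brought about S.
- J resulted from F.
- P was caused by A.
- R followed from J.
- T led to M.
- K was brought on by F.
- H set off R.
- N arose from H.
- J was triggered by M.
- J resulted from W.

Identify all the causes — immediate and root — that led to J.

E, F, G, K, M, T, U, W, X

Immediate causes of J: F, W, U, M.
Further upstream: G, X, E, K, T.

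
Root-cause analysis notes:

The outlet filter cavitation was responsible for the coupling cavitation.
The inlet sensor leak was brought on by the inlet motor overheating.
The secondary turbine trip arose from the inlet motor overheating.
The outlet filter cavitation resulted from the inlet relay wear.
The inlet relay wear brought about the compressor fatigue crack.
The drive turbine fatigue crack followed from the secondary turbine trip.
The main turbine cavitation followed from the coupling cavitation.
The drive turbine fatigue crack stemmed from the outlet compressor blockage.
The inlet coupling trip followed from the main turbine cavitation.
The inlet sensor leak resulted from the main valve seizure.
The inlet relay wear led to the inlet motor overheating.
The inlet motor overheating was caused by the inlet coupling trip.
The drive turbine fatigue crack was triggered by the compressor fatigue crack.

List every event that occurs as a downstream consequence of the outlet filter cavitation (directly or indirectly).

Direct effects: the coupling cavitation.
2 steps out: the main turbine cavitation.
3 steps out: the inlet coupling trip.
4 steps out: the inlet motor overheating.
5 steps out: the secondary turbine trip, the inlet sensor leak.
6 steps out: the drive turbine fatigue crack.
Not reachable from it: the main valve seizure, the inlet relay wear, the compressor fatigue crack, the outlet compressor blockage.

the coupling cavitation, the drive turbine fatigue crack, the inlet coupling trip, the inlet motor overheating, the inlet sensor leak, the main turbine cavitation, the secondary turbine trip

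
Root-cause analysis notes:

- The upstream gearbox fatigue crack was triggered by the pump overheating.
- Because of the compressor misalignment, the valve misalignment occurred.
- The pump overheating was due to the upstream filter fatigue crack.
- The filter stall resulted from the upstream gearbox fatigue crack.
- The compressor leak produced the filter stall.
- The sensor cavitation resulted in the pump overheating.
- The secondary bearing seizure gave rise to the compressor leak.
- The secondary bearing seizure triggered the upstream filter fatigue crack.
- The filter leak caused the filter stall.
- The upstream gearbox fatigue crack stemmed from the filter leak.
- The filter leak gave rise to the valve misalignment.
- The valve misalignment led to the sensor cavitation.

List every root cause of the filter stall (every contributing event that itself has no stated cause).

Tracing upstream from the filter stall: the filter stall ← the filter leak.
A separate upstream branch: the filter stall ← the upstream gearbox fatigue crack ← the pump overheating ← the sensor cavitation ← the valve misalignment ← the compressor misalignment.
A separate upstream branch: the filter stall ← the compressor leak ← the secondary bearing seizure.
Each of those chain origins has no stated cause.

the compressor misalignment, the filter leak, the secondary bearing seizure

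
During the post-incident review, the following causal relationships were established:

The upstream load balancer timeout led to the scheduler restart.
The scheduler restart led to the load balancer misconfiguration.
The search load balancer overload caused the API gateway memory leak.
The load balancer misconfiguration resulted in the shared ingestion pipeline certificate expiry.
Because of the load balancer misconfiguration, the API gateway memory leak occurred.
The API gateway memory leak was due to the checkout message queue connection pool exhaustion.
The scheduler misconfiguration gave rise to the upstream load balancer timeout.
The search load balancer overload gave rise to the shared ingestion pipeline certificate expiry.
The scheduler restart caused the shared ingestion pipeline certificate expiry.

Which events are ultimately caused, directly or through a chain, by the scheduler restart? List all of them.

the API gateway memory leak, the load balancer misconfiguration, the shared ingestion pipeline certificate expiry

Direct effects: the load balancer misconfiguration, the shared ingestion pipeline certificate expiry.
2 steps out: the API gateway memory leak.
Not reachable from it: the scheduler misconfiguration, the upstream load balancer timeout, the checkout message queue connection pool exhaustion, the search load balancer overload.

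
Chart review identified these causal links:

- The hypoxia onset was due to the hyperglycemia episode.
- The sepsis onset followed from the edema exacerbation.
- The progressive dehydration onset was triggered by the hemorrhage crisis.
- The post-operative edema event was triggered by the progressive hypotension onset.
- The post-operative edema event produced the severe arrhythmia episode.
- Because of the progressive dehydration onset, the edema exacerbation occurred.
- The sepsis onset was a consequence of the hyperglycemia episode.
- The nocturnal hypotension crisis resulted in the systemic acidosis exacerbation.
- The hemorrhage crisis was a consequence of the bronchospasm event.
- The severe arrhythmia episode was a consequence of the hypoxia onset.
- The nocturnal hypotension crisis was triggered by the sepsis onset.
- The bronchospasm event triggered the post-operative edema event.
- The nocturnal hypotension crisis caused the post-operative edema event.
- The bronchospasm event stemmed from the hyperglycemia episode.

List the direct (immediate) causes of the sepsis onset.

the edema exacerbation, the hyperglycemia episode

Upstream contributors include the bronchospasm event, the hemorrhage crisis, the progressive dehydration onset, but only the edema exacerbation, the hyperglycemia episode feed directly into the sepsis onset.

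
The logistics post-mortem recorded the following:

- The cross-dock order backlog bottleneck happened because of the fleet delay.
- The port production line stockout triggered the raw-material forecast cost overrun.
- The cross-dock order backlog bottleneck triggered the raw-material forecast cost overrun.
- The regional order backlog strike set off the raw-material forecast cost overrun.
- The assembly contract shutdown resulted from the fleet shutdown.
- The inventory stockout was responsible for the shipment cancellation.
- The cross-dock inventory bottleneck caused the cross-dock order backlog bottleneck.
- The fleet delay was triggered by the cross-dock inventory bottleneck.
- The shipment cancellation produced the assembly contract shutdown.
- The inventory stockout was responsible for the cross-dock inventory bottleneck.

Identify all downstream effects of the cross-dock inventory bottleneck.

the cross-dock order backlog bottleneck, the fleet delay, the raw-material forecast cost overrun

Direct effects: the fleet delay, the cross-dock order backlog bottleneck.
2 steps out: the raw-material forecast cost overrun.
Not reachable from it: the inventory stockout, the shipment cancellation, the port production line stockout, the regional order backlog strike, the fleet shutdown, the assembly contract shutdown.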